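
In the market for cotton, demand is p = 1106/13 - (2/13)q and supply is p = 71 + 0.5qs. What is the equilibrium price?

p* = 1390/17

Set the two price expressions equal: 1106/13 - (2/13)q = 71 + 0.5q.
183/13 = (17/26)q, so q* = 366/17.
p* = 1106/13 − (2/13)(366/17) = 1390/17.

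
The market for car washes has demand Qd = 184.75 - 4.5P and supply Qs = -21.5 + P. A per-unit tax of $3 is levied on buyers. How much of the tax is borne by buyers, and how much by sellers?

Pre-tax equilibrium: P* = 37.5, Q* = 16.
Tax on buyers shifts demand to Qd = 184.75 − 4.5(P + 3) = 171.25 - 4.5P.
171.25 - 4.5P = -21.5 + P gives seller price Ps = 771/22; buyers pay Pb = 771/22 + 3 = 837/22.
New quantity: Q = 184.75 − 4.5(837/22) = 149/11.
Buyer burden = 837/22 − 37.5 = 6/11; seller burden = 37.5 − 771/22 = 27/11.

Buyers bear 6/11, sellers bear 27/11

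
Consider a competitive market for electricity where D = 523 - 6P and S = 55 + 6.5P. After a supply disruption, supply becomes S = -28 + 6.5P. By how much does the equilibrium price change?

ΔP = 6.64

Original equilibrium: P* = 37.44, Q* = 298.36.
New equilibrium: 523 - 6P = -28 + 6.5P, so 551 = 12.5P and P' = 44.08; Q' = 523 − 6(44.08) = 258.52.
Change in price: 44.08 − 37.44 = 6.64.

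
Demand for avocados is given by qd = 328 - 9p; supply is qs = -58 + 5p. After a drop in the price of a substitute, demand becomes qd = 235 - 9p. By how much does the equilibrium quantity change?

Δq = -465/14

Original equilibrium: p* = 193/7, q* = 559/7.
New equilibrium: 235 - 9p = -58 + 5p, so 293 = 14p and p' = 293/14; q' = 235 − 9(293/14) = 653/14.
Change in quantity: 653/14 − 559/7 = -465/14.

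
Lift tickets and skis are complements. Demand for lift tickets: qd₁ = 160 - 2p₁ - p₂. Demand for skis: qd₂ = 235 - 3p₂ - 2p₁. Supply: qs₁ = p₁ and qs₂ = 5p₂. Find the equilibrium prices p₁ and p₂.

p₁ = 47.5, p₂ = 17.5

Market 1: 160 - 2p₁ - p₂ = p₁ → 3p₁ + p₂ = 160.
Market 2: 8p₂ + 2p₁ = 235.
Eliminating p₂: 8×(1) − 1×(2) gives 22p₁ = 1045, so p₁ = 47.5.
Back-substitute into (2): p₂ = (235 − 2×47.5) / 8 = 17.5.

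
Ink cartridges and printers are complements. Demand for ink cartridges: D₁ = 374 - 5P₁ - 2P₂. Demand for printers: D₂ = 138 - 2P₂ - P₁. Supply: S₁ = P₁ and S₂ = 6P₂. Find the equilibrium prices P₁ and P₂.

Market 1: 374 - 5P₁ - 2P₂ = P₁ → 6P₁ + 2P₂ = 374.
Market 2: 8P₂ + P₁ = 138.
Eliminating P₂: 8×(1) − 2×(2) gives 46P₁ = 2716, so P₁ = 1358/23.
Back-substitute into (2): P₂ = (138 − 1×1358/23) / 8 = 227/23.

P₁ = 1358/23, P₂ = 227/23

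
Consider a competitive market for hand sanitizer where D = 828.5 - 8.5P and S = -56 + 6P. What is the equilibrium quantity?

Set D = S: 828.5 - 8.5P = -56 + 6P.
884.5 = 14.5P, so P* = 61.
Q* = 828.5 − 8.5(61) = 310.

Q* = 310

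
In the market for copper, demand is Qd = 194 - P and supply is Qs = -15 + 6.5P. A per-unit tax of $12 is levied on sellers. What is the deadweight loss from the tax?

Deadweight loss = 62.4

Pre-tax equilibrium: P* = 418/15, Q* = 2492/15.
Tax on sellers shifts supply to Qs = -15 + 6.5(P − 12) = -93 + 6.5P.
194 - P = -93 + 6.5P gives buyer price Pb = 574/15; sellers receive Ps = 574/15 − 12 = 394/15.
New quantity: Q = 194 − 1(574/15) = 2336/15.
DWL = ½ × 12 × (2492/15 − 2336/15) = 62.4.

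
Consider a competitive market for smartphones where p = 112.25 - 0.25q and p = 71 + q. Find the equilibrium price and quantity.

Set the two price expressions equal: 112.25 - 0.25q = 71 + q.
41.25 = 1.25q, so q* = 33.
p* = 112.25 − (0.25)(33) = 104.

p* = 104, q* = 33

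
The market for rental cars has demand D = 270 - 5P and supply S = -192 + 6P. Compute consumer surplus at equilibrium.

Consumer surplus = 360

Equilibrium: 270 - 5P = -192 + 6P gives P* = 42, Q* = 60.
Demand choke price (D = 0): P = 54.
CS = ½(54 − 42)(60) = 360.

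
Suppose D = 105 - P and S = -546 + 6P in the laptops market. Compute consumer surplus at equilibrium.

Equilibrium: 105 - P = -546 + 6P gives P* = 93, Q* = 12.
Demand choke price (D = 0): P = 105.
CS = ½(105 − 93)(12) = 72.

Consumer surplus = 72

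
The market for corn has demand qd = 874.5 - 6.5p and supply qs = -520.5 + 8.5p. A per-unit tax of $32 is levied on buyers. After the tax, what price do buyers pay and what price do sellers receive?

Pre-tax equilibrium: p* = 93, q* = 270.
Tax on buyers shifts demand to qd = 874.5 − 6.5(p + 32) = 666.5 - 6.5p.
666.5 - 6.5p = -520.5 + 8.5p gives seller price ps = 1187/15; buyers pay pb = 1187/15 + 32 = 1667/15.
New quantity: q = 874.5 − 6.5(1667/15) = 2282/15.

Buyers pay 1667/15, sellers receive 1187/15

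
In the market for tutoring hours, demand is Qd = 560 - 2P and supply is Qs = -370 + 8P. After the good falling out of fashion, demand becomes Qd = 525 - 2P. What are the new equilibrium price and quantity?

P' = 89.5, Q' = 346

Original equilibrium: P* = 93, Q* = 374.
New equilibrium: 525 - 2P = -370 + 8P, so 895 = 10P and P' = 89.5; Q' = 525 − 2(89.5) = 346.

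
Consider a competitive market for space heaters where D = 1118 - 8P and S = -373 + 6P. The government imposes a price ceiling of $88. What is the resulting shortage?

Equilibrium price would be P* = 106.5, so the ceiling at 88 binds.
At P = 88: D = 1118 − 8(88) = 414, S = -373 + 6(88) = 155.
Shortage = 414 − 155 = 259.

Shortage = 259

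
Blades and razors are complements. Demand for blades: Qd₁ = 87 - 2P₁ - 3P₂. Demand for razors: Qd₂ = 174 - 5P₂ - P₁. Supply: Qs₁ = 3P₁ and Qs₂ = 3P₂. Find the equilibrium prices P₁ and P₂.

P₁ = 174/37, P₂ = 783/37

Market 1: 87 - 2P₁ - 3P₂ = 3P₁ → 5P₁ + 3P₂ = 87.
Market 2: 8P₂ + P₁ = 174.
Eliminating P₂: 8×(1) − 3×(2) gives 37P₁ = 174, so P₁ = 174/37.
Back-substitute into (2): P₂ = (174 − 1×174/37) / 8 = 783/37.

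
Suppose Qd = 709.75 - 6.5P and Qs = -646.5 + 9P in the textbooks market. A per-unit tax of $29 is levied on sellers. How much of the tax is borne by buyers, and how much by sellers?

Pre-tax equilibrium: P* = 87.5, Q* = 141.
Tax on sellers shifts supply to Qs = -646.5 + 9(P − 29) = -907.5 + 9P.
709.75 - 6.5P = -907.5 + 9P gives buyer price Pb = 6469/62; sellers receive Ps = 6469/62 − 29 = 4671/62.
New quantity: Q = 709.75 − 6.5(6469/62) = 978/31.
Buyer burden = 6469/62 − 87.5 = 522/31; seller burden = 87.5 − 4671/62 = 377/31.

Buyers bear 522/31, sellers bear 377/31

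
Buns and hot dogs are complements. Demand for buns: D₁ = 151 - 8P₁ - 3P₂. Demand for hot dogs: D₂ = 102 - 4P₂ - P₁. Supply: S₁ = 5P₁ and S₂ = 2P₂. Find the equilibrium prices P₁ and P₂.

P₁ = 8, P₂ = 47/3

Market 1: 151 - 8P₁ - 3P₂ = 5P₁ → 13P₁ + 3P₂ = 151.
Market 2: 6P₂ + P₁ = 102.
Eliminating P₂: 6×(1) − 3×(2) gives 75P₁ = 600, so P₁ = 8.
Back-substitute into (2): P₂ = (102 − 1×8) / 6 = 47/3.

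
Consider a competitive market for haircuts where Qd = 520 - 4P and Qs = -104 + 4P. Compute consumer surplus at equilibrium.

Consumer surplus = 5408

Equilibrium: 520 - 4P = -104 + 4P gives P* = 78, Q* = 208.
Demand choke price (Qd = 0): P = 130.
CS = ½(130 − 78)(208) = 5408.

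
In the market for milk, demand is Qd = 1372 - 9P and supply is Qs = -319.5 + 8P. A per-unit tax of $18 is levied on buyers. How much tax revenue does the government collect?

Pre-tax equilibrium: P* = 99.5, Q* = 476.5.
Tax on buyers shifts demand to Qd = 1372 − 9(P + 18) = 1210 - 9P.
1210 - 9P = -319.5 + 8P gives seller price Ps = 3059/34; buyers pay Pb = 3059/34 + 18 = 3671/34.
New quantity: Q = 1372 − 9(3671/34) = 13609/34.
Revenue = 18 × 13609/34 = 122481/17.

Tax revenue = 122481/17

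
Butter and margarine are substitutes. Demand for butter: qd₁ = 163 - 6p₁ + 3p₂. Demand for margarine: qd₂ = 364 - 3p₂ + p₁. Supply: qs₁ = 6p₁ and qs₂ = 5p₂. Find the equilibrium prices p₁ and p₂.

p₁ = 2396/93, p₂ = 4531/93

Market 1: 163 - 6p₁ + 3p₂ = 6p₁ → 12p₁ - 3p₂ = 163.
Market 2: 8p₂ - p₁ = 364.
Eliminating p₂: 8×(1) + 3×(2) gives 93p₁ = 2396, so p₁ = 2396/93.
Back-substitute into (2): p₂ = (364 + 1×2396/93) / 8 = 4531/93.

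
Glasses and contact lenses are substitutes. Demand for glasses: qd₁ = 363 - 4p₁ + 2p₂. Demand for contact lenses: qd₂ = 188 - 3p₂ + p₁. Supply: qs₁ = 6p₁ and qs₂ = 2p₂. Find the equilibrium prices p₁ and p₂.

Market 1: 363 - 4p₁ + 2p₂ = 6p₁ → 10p₁ - 2p₂ = 363.
Market 2: 5p₂ - p₁ = 188.
Eliminating p₂: 5×(1) + 2×(2) gives 48p₁ = 2191, so p₁ = 2191/48.
Back-substitute into (2): p₂ = (188 + 1×2191/48) / 5 = 2243/48.

p₁ = 2191/48, p₂ = 2243/48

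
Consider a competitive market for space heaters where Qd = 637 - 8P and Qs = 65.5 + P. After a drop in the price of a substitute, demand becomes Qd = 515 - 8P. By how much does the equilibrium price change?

Original equilibrium: P* = 63.5, Q* = 129.
New equilibrium: 515 - 8P = 65.5 + P, so 449.5 = 9P and P' = 899/18; Q' = 515 − 8(899/18) = 1039/9.
Change in price: 899/18 − 63.5 = -122/9.

ΔP = -122/9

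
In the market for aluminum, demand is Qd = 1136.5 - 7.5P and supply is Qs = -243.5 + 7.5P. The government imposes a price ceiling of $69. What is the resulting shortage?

Equilibrium price would be P* = 92, so the ceiling at 69 binds.
At P = 69: Qd = 1136.5 − 7.5(69) = 619, Qs = -243.5 + 7.5(69) = 274.
Shortage = 619 − 274 = 345.

Shortage = 345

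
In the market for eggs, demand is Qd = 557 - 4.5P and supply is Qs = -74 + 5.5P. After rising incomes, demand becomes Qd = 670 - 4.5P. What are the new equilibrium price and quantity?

Original equilibrium: P* = 63.1, Q* = 273.05.
New equilibrium: 670 - 4.5P = -74 + 5.5P, so 744 = 10P and P' = 74.4; Q' = 670 − 4.5(74.4) = 335.2.

P' = 74.4, Q' = 335.2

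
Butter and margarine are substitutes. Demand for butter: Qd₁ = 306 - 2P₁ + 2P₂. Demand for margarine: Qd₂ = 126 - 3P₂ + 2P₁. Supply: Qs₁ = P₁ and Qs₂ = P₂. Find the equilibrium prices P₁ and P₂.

P₁ = 184.5, P₂ = 123.75

Market 1: 306 - 2P₁ + 2P₂ = P₁ → 3P₁ - 2P₂ = 306.
Market 2: 4P₂ - 2P₁ = 126.
Eliminating P₂: 4×(1) + 2×(2) gives 8P₁ = 1476, so P₁ = 184.5.
Back-substitute into (2): P₂ = (126 + 2×184.5) / 4 = 123.75.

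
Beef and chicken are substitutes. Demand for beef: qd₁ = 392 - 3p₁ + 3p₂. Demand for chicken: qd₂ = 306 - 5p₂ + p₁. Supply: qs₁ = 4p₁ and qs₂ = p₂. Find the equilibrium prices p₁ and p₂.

Market 1: 392 - 3p₁ + 3p₂ = 4p₁ → 7p₁ - 3p₂ = 392.
Market 2: 6p₂ - p₁ = 306.
Eliminating p₂: 6×(1) + 3×(2) gives 39p₁ = 3270, so p₁ = 1090/13.
Back-substitute into (2): p₂ = (306 + 1×1090/13) / 6 = 2534/39.

p₁ = 1090/13, p₂ = 2534/39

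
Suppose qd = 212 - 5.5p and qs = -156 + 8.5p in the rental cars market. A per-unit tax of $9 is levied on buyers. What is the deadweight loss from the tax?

Pre-tax equilibrium: p* = 184/7, q* = 472/7.
Tax on buyers shifts demand to qd = 212 − 5.5(p + 9) = 162.5 - 5.5p.
162.5 - 5.5p = -156 + 8.5p gives seller price ps = 22.75; buyers pay pb = 22.75 + 9 = 31.75.
New quantity: q = 212 − 5.5(31.75) = 37.375.
DWL = ½ × 9 × (472/7 − 37.375) = 15147/112.

Deadweight loss = 15147/112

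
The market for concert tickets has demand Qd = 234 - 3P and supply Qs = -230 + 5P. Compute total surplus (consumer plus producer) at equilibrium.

Total surplus = 960

Equilibrium: 234 - 3P = -230 + 5P gives P* = 58, Q* = 60.
Demand choke price: P = 78; supply starts at P = 46.
CS = ½(78 − 58)(60) = 600; PS = ½(58 − 46)(60) = 360.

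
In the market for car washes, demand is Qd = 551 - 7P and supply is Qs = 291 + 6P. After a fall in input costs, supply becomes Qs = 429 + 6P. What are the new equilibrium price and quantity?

P' = 122/13, Q' = 6309/13

Original equilibrium: P* = 20, Q* = 411.
New equilibrium: 551 - 7P = 429 + 6P, so 122 = 13P and P' = 122/13; Q' = 551 − 7(122/13) = 6309/13.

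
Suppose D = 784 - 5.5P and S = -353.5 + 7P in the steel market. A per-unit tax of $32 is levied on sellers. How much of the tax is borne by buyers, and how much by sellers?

Buyers bear $17.92, sellers bear $14.08

Pre-tax equilibrium: P* = 91, Q* = 283.5.
Tax on sellers shifts supply to S = -353.5 + 7(P − 32) = -577.5 + 7P.
784 - 5.5P = -577.5 + 7P gives buyer price Pb = 108.92; sellers receive Ps = 108.92 − 32 = 76.92.
New quantity: Q = 784 − 5.5(108.92) = 184.94.
Buyer burden = 108.92 − 91 = 17.92; seller burden = 91 − 76.92 = 14.08.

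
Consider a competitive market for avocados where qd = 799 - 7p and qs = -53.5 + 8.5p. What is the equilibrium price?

Set qd = qs: 799 - 7p = -53.5 + 8.5p.
852.5 = 15.5p, so p* = 55.
q* = 799 − 7(55) = 414.

p* = 55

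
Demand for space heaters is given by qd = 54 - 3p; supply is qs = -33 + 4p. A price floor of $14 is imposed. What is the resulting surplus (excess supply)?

Surplus = 11

Equilibrium price would be p* = 87/7, so the floor at 14 binds.
At p = 14: qd = 12, qs = 23.
Surplus = 23 − 12 = 11.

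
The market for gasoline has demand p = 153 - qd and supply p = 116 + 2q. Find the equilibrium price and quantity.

p* = 422/3, q* = 37/3

Set the two price expressions equal: 153 - q = 116 + 2q.
37 = 3q, so q* = 37/3.
p* = 153 − (1)(37/3) = 422/3.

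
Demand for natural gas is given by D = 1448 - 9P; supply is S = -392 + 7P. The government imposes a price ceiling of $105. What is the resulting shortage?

Shortage = 160

Equilibrium price would be P* = 115, so the ceiling at 105 binds.
At P = 105: D = 1448 − 9(105) = 503, S = -392 + 7(105) = 343.
Shortage = 503 − 343 = 160.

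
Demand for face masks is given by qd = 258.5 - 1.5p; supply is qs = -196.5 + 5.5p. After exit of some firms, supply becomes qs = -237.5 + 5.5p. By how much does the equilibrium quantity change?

Original equilibrium: p* = 65, q* = 161.
New equilibrium: 258.5 - 1.5p = -237.5 + 5.5p, so 496 = 7p and p' = 496/7; q' = 258.5 − 1.5(496/7) = 2131/14.
Change in quantity: 2131/14 − 161 = -123/14.

Δq = -123/14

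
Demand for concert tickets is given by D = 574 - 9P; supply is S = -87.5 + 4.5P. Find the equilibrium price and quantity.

Set D = S: 574 - 9P = -87.5 + 4.5P.
661.5 = 13.5P, so P* = 49.
Q* = 574 − 9(49) = 133.

P* = 49, Q* = 133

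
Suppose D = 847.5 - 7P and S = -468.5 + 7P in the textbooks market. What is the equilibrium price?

P* = 94

Set D = S: 847.5 - 7P = -468.5 + 7P.
1316 = 14P, so P* = 94.
Q* = 847.5 − 7(94) = 189.5.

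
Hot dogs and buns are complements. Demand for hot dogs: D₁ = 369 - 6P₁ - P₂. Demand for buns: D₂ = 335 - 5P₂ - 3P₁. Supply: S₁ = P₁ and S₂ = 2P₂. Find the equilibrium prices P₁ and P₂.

Market 1: 369 - 6P₁ - P₂ = P₁ → 7P₁ + P₂ = 369.
Market 2: 7P₂ + 3P₁ = 335.
Eliminating P₂: 7×(1) − 1×(2) gives 46P₁ = 2248, so P₁ = 1124/23.
Back-substitute into (2): P₂ = (335 − 3×1124/23) / 7 = 619/23.

P₁ = 1124/23, P₂ = 619/23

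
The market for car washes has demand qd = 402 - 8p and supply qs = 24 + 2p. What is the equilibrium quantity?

q* = 99.6

Set qd = qs: 402 - 8p = 24 + 2p.
378 = 10p, so p* = 37.8.
q* = 402 − 8(37.8) = 99.6.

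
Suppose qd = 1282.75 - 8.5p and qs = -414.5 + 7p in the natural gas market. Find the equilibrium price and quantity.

p* = 109.5, q* = 352

Set qd = qs: 1282.75 - 8.5p = -414.5 + 7p.
1697.25 = 15.5p, so p* = 109.5.
q* = 1282.75 − 8.5(109.5) = 352.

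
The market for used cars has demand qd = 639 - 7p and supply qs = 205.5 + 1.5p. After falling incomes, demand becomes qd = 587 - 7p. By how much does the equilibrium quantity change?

Original equilibrium: p* = 51, q* = 282.
New equilibrium: 587 - 7p = 205.5 + 1.5p, so 381.5 = 8.5p and p' = 763/17; q' = 587 − 7(763/17) = 4638/17.
Change in quantity: 4638/17 − 282 = -156/17.

Δq = -156/17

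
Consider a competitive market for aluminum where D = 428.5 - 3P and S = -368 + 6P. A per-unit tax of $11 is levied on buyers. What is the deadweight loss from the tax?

Pre-tax equilibrium: P* = 88.5, Q* = 163.
Tax on buyers shifts demand to D = 428.5 − 3(P + 11) = 395.5 - 3P.
395.5 - 3P = -368 + 6P gives seller price Ps = 509/6; buyers pay Pb = 509/6 + 11 = 575/6.
New quantity: Q = 428.5 − 3(575/6) = 141.
DWL = ½ × 11 × (163 − 141) = 121.

Deadweight loss = 121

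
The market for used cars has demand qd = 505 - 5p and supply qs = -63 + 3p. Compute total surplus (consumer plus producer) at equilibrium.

Total surplus = 6000

Equilibrium: 505 - 5p = -63 + 3p gives p* = 71, q* = 150.
Demand choke price: p = 101; supply starts at p = 21.
CS = ½(101 − 71)(150) = 2250; PS = ½(71 − 21)(150) = 3750.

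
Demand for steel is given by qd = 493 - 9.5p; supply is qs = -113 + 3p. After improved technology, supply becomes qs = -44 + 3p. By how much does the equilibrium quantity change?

Original equilibrium: p* = 48.48, q* = 32.44.
New equilibrium: 493 - 9.5p = -44 + 3p, so 537 = 12.5p and p' = 42.96; q' = 493 − 9.5(42.96) = 84.88.
Change in quantity: 84.88 − 32.44 = 52.44.

Δq = 52.44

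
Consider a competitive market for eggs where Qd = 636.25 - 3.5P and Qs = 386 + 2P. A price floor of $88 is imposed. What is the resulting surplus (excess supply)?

Surplus = 233.75

Equilibrium price would be P* = 45.5, so the floor at 88 binds.
At P = 88: Qd = 328.25, Qs = 562.
Surplus = 562 − 328.25 = 233.75.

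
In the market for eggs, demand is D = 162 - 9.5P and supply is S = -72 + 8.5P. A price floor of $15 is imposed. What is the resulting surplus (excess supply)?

Equilibrium price would be P* = 13, so the floor at 15 binds.
At P = 15: D = 19.5, S = 55.5.
Surplus = 55.5 − 19.5 = 36.

Surplus = 36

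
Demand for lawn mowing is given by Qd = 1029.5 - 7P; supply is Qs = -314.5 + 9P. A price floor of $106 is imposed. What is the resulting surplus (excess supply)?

Surplus = 352

Equilibrium price would be P* = 84, so the floor at 106 binds.
At P = 106: Qd = 287.5, Qs = 639.5.
Surplus = 639.5 − 287.5 = 352.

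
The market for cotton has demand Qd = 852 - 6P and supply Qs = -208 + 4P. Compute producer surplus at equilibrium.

Equilibrium: 852 - 6P = -208 + 4P gives P* = 106, Q* = 216.
Supply starts at P = 52 (where Qs = 0).
PS = ½(106 − 52)(216) = 5832.

Producer surplus = 5832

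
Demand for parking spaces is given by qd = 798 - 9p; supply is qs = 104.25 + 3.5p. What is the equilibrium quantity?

q* = 298.5

Set qd = qs: 798 - 9p = 104.25 + 3.5p.
693.75 = 12.5p, so p* = 55.5.
q* = 798 − 9(55.5) = 298.5.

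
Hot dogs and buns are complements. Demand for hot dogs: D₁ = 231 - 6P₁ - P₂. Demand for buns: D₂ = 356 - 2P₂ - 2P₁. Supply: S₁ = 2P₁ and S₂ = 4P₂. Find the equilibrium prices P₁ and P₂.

Market 1: 231 - 6P₁ - P₂ = 2P₁ → 8P₁ + P₂ = 231.
Market 2: 6P₂ + 2P₁ = 356.
Eliminating P₂: 6×(1) − 1×(2) gives 46P₁ = 1030, so P₁ = 515/23.
Back-substitute into (2): P₂ = (356 − 2×515/23) / 6 = 1193/23.

P₁ = 515/23, P₂ = 1193/23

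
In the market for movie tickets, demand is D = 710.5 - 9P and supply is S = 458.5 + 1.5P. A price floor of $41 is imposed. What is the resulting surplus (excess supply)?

Surplus = 178.5

Equilibrium price would be P* = 24, so the floor at 41 binds.
At P = 41: D = 341.5, S = 520.
Surplus = 520 − 341.5 = 178.5.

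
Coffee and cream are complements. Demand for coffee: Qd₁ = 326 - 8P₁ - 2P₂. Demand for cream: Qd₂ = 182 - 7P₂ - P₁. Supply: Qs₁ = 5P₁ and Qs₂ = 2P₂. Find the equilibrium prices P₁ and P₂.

P₁ = 514/23, P₂ = 408/23

Market 1: 326 - 8P₁ - 2P₂ = 5P₁ → 13P₁ + 2P₂ = 326.
Market 2: 9P₂ + P₁ = 182.
Eliminating P₂: 9×(1) − 2×(2) gives 115P₁ = 2570, so P₁ = 514/23.
Back-substitute into (2): P₂ = (182 − 1×514/23) / 9 = 408/23.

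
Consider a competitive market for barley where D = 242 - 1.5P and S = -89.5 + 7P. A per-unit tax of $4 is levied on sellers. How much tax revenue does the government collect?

Pre-tax equilibrium: P* = 39, Q* = 183.5.
Tax on sellers shifts supply to S = -89.5 + 7(P − 4) = -117.5 + 7P.
242 - 1.5P = -117.5 + 7P gives buyer price Pb = 719/17; sellers receive Ps = 719/17 − 4 = 651/17.
New quantity: Q = 242 − 1.5(719/17) = 6071/34.
Revenue = 4 × 6071/34 = 12142/17.

Tax revenue = 12142/17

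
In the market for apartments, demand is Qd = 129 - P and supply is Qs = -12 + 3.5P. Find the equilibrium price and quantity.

P* = 94/3, Q* = 293/3

Set Qd = Qs: 129 - P = -12 + 3.5P.
141 = 4.5P, so P* = 94/3.
Q* = 129 − 1(94/3) = 293/3.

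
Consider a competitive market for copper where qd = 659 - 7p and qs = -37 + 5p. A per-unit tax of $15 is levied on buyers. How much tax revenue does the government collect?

Tax revenue = 3138.75

Pre-tax equilibrium: p* = 58, q* = 253.
Tax on buyers shifts demand to qd = 659 − 7(p + 15) = 554 - 7p.
554 - 7p = -37 + 5p gives seller price ps = 49.25; buyers pay pb = 49.25 + 15 = 64.25.
New quantity: q = 659 − 7(64.25) = 209.25.
Revenue = 15 × 209.25 = 3138.75.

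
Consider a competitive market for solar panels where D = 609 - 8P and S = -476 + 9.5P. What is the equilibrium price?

P* = 62

Set D = S: 609 - 8P = -476 + 9.5P.
1085 = 17.5P, so P* = 62.
Q* = 609 − 8(62) = 113.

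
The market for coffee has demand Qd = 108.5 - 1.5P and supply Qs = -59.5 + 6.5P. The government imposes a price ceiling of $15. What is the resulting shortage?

Shortage = 48

Equilibrium price would be P* = 21, so the ceiling at 15 binds.
At P = 15: Qd = 108.5 − 1.5(15) = 86, Qs = -59.5 + 6.5(15) = 38.
Shortage = 86 − 38 = 48.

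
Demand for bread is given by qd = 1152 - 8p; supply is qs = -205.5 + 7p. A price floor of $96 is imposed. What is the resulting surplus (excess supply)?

Equilibrium price would be p* = 90.5, so the floor at 96 binds.
At p = 96: qd = 384, qs = 466.5.
Surplus = 466.5 − 384 = 82.5.

Surplus = 82.5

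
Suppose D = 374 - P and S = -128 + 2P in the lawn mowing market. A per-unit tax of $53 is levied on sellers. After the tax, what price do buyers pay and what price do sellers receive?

Pre-tax equilibrium: P* = 502/3, Q* = 620/3.
Tax on sellers shifts supply to S = -128 + 2(P − 53) = -234 + 2P.
374 - P = -234 + 2P gives buyer price Pb = 608/3; sellers receive Ps = 608/3 − 53 = 449/3.
New quantity: Q = 374 − 1(608/3) = 514/3.

Buyers pay 608/3, sellers receive 449/3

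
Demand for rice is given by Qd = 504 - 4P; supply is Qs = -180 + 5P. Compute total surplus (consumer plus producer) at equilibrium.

Equilibrium: 504 - 4P = -180 + 5P gives P* = 76, Q* = 200.
Demand choke price: P = 126; supply starts at P = 36.
CS = ½(126 − 76)(200) = 5000; PS = ½(76 − 36)(200) = 4000.

Total surplus = 9000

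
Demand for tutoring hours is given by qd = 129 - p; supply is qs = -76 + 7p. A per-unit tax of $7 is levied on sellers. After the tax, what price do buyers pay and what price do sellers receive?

Pre-tax equilibrium: p* = 25.625, q* = 103.375.
Tax on sellers shifts supply to qs = -76 + 7(p − 7) = -125 + 7p.
129 - p = -125 + 7p gives buyer price pb = 31.75; sellers receive ps = 31.75 − 7 = 24.75.
New quantity: q = 129 − 1(31.75) = 97.25.

Buyers pay $31.75, sellers receive $24.75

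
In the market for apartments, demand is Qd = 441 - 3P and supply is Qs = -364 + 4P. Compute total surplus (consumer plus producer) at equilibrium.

Equilibrium: 441 - 3P = -364 + 4P gives P* = 115, Q* = 96.
Demand choke price: P = 147; supply starts at P = 91.
CS = ½(147 − 115)(96) = 1536; PS = ½(115 − 91)(96) = 1152.

Total surplus = 2688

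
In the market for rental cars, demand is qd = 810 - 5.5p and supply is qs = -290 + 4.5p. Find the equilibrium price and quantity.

p* = 110, q* = 205

Set qd = qs: 810 - 5.5p = -290 + 4.5p.
1100 = 10p, so p* = 110.
q* = 810 − 5.5(110) = 205.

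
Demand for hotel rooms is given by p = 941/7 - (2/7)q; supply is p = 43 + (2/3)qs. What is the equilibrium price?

p* = 107

Set the two price expressions equal: 941/7 - (2/7)q = 43 + (2/3)q.
640/7 = (20/21)q, so q* = 96.
p* = 941/7 − (2/7)(96) = 107.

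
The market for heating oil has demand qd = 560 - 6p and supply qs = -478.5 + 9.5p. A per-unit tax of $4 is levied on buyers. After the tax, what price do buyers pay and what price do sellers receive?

Buyers pay 2153/31, sellers receive 2029/31

Pre-tax equilibrium: p* = 67, q* = 158.
Tax on buyers shifts demand to qd = 560 − 6(p + 4) = 536 - 6p.
536 - 6p = -478.5 + 9.5p gives seller price ps = 2029/31; buyers pay pb = 2029/31 + 4 = 2153/31.
New quantity: q = 560 − 6(2153/31) = 4442/31.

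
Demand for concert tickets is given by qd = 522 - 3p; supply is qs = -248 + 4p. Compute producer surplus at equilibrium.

Equilibrium: 522 - 3p = -248 + 4p gives p* = 110, q* = 192.
Supply starts at p = 62 (where qs = 0).
PS = ½(110 − 62)(192) = 4608.

Producer surplus = 4608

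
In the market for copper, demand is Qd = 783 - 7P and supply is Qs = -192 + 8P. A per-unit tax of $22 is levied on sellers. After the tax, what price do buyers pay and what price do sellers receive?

Pre-tax equilibrium: P* = 65, Q* = 328.
Tax on sellers shifts supply to Qs = -192 + 8(P − 22) = -368 + 8P.
783 - 7P = -368 + 8P gives buyer price Pb = 1151/15; sellers receive Ps = 1151/15 − 22 = 821/15.
New quantity: Q = 783 − 7(1151/15) = 3688/15.

Buyers pay 1151/15, sellers receive 821/15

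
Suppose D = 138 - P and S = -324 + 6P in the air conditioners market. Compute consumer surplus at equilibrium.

Consumer surplus = 2592

Equilibrium: 138 - P = -324 + 6P gives P* = 66, Q* = 72.
Demand choke price (D = 0): P = 138.
CS = ½(138 − 66)(72) = 2592.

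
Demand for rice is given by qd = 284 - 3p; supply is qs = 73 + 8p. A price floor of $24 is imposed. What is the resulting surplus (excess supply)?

Surplus = 53

Equilibrium price would be p* = 211/11, so the floor at 24 binds.
At p = 24: qd = 212, qs = 265.
Surplus = 265 − 212 = 53.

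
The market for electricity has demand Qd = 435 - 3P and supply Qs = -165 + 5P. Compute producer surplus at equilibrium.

Equilibrium: 435 - 3P = -165 + 5P gives P* = 75, Q* = 210.
Supply starts at P = 33 (where Qs = 0).
PS = ½(75 − 33)(210) = 4410.

Producer surplus = 4410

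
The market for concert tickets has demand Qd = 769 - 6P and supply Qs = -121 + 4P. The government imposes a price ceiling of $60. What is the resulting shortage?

Equilibrium price would be P* = 89, so the ceiling at 60 binds.
At P = 60: Qd = 769 − 6(60) = 409, Qs = -121 + 4(60) = 119.
Shortage = 409 − 119 = 290.

Shortage = 290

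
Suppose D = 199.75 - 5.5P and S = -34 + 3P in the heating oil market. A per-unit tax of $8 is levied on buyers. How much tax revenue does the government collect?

Tax revenue = 4484/17

Pre-tax equilibrium: P* = 27.5, Q* = 48.5.
Tax on buyers shifts demand to D = 199.75 − 5.5(P + 8) = 155.75 - 5.5P.
155.75 - 5.5P = -34 + 3P gives seller price Ps = 759/34; buyers pay Pb = 759/34 + 8 = 1031/34.
New quantity: Q = 199.75 − 5.5(1031/34) = 1121/34.
Revenue = 8 × 1121/34 = 4484/17.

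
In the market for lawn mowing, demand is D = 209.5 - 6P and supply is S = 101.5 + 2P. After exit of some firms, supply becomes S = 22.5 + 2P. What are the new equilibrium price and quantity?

Original equilibrium: P* = 13.5, Q* = 128.5.
New equilibrium: 209.5 - 6P = 22.5 + 2P, so 187 = 8P and P' = 23.375; Q' = 209.5 − 6(23.375) = 69.25.

P' = 23.375, Q' = 69.25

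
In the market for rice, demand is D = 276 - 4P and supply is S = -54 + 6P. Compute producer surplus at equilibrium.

Equilibrium: 276 - 4P = -54 + 6P gives P* = 33, Q* = 144.
Supply starts at P = 9 (where S = 0).
PS = ½(33 − 9)(144) = 1728.

Producer surplus = 1728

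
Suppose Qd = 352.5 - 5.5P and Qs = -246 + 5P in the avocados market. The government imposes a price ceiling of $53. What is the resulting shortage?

Shortage = 42

Equilibrium price would be P* = 57, so the ceiling at 53 binds.
At P = 53: Qd = 352.5 − 5.5(53) = 61, Qs = -246 + 5(53) = 19.
Shortage = 61 − 19 = 42.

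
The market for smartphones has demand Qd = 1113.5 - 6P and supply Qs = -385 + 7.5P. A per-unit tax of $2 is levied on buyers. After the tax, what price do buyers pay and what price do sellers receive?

Buyers pay 1009/9, sellers receive 991/9

Pre-tax equilibrium: P* = 111, Q* = 447.5.
Tax on buyers shifts demand to Qd = 1113.5 − 6(P + 2) = 1101.5 - 6P.
1101.5 - 6P = -385 + 7.5P gives seller price Ps = 991/9; buyers pay Pb = 991/9 + 2 = 1009/9.
New quantity: Q = 1113.5 − 6(1009/9) = 2645/6.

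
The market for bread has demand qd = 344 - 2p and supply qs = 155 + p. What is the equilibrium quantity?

q* = 218

Set qd = qs: 344 - 2p = 155 + p.
189 = 3p, so p* = 63.
q* = 344 − 2(63) = 218.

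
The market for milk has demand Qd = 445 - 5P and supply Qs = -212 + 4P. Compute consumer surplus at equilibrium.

Equilibrium: 445 - 5P = -212 + 4P gives P* = 73, Q* = 80.
Demand choke price (Qd = 0): P = 89.
CS = ½(89 − 73)(80) = 640.

Consumer surplus = 640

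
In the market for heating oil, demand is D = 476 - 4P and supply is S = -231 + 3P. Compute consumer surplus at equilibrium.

Consumer surplus = 648

Equilibrium: 476 - 4P = -231 + 3P gives P* = 101, Q* = 72.
Demand choke price (D = 0): P = 119.
CS = ½(119 − 101)(72) = 648.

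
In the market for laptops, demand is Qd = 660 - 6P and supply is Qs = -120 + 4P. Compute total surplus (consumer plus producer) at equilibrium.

Total surplus = 7680

Equilibrium: 660 - 6P = -120 + 4P gives P* = 78, Q* = 192.
Demand choke price: P = 110; supply starts at P = 30.
CS = ½(110 − 78)(192) = 3072; PS = ½(78 − 30)(192) = 4608.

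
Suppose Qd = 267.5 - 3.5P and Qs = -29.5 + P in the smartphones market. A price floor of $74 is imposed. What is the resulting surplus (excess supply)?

Surplus = 36

Equilibrium price would be P* = 66, so the floor at 74 binds.
At P = 74: Qd = 8.5, Qs = 44.5.
Surplus = 44.5 − 8.5 = 36.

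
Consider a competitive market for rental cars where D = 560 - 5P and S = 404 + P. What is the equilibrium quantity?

Set D = S: 560 - 5P = 404 + P.
156 = 6P, so P* = 26.
Q* = 560 − 5(26) = 430.

Q* = 430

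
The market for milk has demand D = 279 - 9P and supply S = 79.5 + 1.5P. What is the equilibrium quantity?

Q* = 108

Set D = S: 279 - 9P = 79.5 + 1.5P.
199.5 = 10.5P, so P* = 19.
Q* = 279 − 9(19) = 108.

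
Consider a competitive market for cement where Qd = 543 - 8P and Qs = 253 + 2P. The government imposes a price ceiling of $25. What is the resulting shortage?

Shortage = 40

Equilibrium price would be P* = 29, so the ceiling at 25 binds.
At P = 25: Qd = 543 − 8(25) = 343, Qs = 253 + 2(25) = 303.
Shortage = 343 − 303 = 40.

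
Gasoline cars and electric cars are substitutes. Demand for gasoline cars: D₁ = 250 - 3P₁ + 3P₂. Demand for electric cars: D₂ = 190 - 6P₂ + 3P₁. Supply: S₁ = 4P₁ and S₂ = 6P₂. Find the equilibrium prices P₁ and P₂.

Market 1: 250 - 3P₁ + 3P₂ = 4P₁ → 7P₁ - 3P₂ = 250.
Market 2: 12P₂ - 3P₁ = 190.
Eliminating P₂: 12×(1) + 3×(2) gives 75P₁ = 3570, so P₁ = 47.6.
Back-substitute into (2): P₂ = (190 + 3×47.6) / 12 = 416/15.

P₁ = 47.6, P₂ = 416/15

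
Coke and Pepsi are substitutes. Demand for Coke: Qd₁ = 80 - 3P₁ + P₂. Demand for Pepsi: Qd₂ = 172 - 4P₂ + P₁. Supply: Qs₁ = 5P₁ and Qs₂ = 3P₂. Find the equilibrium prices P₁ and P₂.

Market 1: 80 - 3P₁ + P₂ = 5P₁ → 8P₁ - P₂ = 80.
Market 2: 7P₂ - P₁ = 172.
Eliminating P₂: 7×(1) + 1×(2) gives 55P₁ = 732, so P₁ = 732/55.
Back-substitute into (2): P₂ = (172 + 1×732/55) / 7 = 1456/55.

P₁ = 732/55, P₂ = 1456/55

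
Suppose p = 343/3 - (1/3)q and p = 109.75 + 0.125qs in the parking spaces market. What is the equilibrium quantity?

Set the two price expressions equal: 343/3 - (1/3)q = 109.75 + 0.125q.
55/12 = (11/24)q, so q* = 10.
p* = 343/3 − (1/3)(10) = 111.

q* = 10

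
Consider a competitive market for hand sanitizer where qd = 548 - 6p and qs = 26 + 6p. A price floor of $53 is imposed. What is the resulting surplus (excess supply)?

Equilibrium price would be p* = 43.5, so the floor at 53 binds.
At p = 53: qd = 230, qs = 344.
Surplus = 344 − 230 = 114.

Surplus = 114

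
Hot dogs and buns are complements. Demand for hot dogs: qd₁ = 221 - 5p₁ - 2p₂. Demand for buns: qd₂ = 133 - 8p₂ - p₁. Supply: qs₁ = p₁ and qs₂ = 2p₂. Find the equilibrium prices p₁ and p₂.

p₁ = 972/29, p₂ = 577/58

Market 1: 221 - 5p₁ - 2p₂ = p₁ → 6p₁ + 2p₂ = 221.
Market 2: 10p₂ + p₁ = 133.
Eliminating p₂: 10×(1) − 2×(2) gives 58p₁ = 1944, so p₁ = 972/29.
Back-substitute into (2): p₂ = (133 − 1×972/29) / 10 = 577/58.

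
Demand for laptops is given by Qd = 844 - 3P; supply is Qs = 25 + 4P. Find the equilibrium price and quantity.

P* = 117, Q* = 493

Set Qd = Qs: 844 - 3P = 25 + 4P.
819 = 7P, so P* = 117.
Q* = 844 − 3(117) = 493.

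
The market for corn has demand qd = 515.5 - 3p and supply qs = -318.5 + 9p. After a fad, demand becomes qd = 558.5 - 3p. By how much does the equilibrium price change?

Δp = 43/12

Original equilibrium: p* = 69.5, q* = 307.
New equilibrium: 558.5 - 3p = -318.5 + 9p, so 877 = 12p and p' = 877/12; q' = 558.5 − 3(877/12) = 339.25.
Change in price: 877/12 − 69.5 = 43/12.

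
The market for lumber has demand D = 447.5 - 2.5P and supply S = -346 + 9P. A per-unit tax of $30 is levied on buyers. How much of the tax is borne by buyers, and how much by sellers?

Buyers bear 540/23, sellers bear 150/23

Pre-tax equilibrium: P* = 69, Q* = 275.
Tax on buyers shifts demand to D = 447.5 − 2.5(P + 30) = 372.5 - 2.5P.
372.5 - 2.5P = -346 + 9P gives seller price Ps = 1437/23; buyers pay Pb = 1437/23 + 30 = 2127/23.
New quantity: Q = 447.5 − 2.5(2127/23) = 4975/23.
Buyer burden = 2127/23 − 69 = 540/23; seller burden = 69 − 1437/23 = 150/23.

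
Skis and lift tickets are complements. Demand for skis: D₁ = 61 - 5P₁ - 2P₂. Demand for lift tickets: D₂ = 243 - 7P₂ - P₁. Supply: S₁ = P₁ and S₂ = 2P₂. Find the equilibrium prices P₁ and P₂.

Market 1: 61 - 5P₁ - 2P₂ = P₁ → 6P₁ + 2P₂ = 61.
Market 2: 9P₂ + P₁ = 243.
Eliminating P₂: 9×(1) − 2×(2) gives 52P₁ = 63, so P₁ = 63/52.
Back-substitute into (2): P₂ = (243 − 1×63/52) / 9 = 1397/52.

P₁ = 63/52, P₂ = 1397/52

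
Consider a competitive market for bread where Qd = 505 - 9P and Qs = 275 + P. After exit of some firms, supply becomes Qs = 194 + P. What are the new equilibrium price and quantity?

Original equilibrium: P* = 23, Q* = 298.
New equilibrium: 505 - 9P = 194 + P, so 311 = 10P and P' = 31.1; Q' = 505 − 9(31.1) = 225.1.

P' = 31.1, Q' = 225.1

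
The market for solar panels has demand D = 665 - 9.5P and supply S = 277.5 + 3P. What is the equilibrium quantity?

Set D = S: 665 - 9.5P = 277.5 + 3P.
387.5 = 12.5P, so P* = 31.
Q* = 665 − 9.5(31) = 370.5.

Q* = 370.5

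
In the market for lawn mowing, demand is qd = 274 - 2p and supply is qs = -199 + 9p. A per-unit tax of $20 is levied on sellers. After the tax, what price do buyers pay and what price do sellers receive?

Buyers pay 653/11, sellers receive 433/11

Pre-tax equilibrium: p* = 43, q* = 188.
Tax on sellers shifts supply to qs = -199 + 9(p − 20) = -379 + 9p.
274 - 2p = -379 + 9p gives buyer price pb = 653/11; sellers receive ps = 653/11 − 20 = 433/11.
New quantity: q = 274 − 2(653/11) = 1708/11.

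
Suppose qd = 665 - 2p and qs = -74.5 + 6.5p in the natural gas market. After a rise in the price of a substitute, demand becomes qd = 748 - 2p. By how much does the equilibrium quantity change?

Original equilibrium: p* = 87, q* = 491.
New equilibrium: 748 - 2p = -74.5 + 6.5p, so 822.5 = 8.5p and p' = 1645/17; q' = 748 − 2(1645/17) = 9426/17.
Change in quantity: 9426/17 − 491 = 1079/17.

Δq = 1079/17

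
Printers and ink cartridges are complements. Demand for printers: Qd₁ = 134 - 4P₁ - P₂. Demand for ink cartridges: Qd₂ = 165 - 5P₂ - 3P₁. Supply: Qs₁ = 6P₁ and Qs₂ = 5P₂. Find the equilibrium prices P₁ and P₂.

Market 1: 134 - 4P₁ - P₂ = 6P₁ → 10P₁ + P₂ = 134.
Market 2: 10P₂ + 3P₁ = 165.
Eliminating P₂: 10×(1) − 1×(2) gives 97P₁ = 1175, so P₁ = 1175/97.
Back-substitute into (2): P₂ = (165 − 3×1175/97) / 10 = 1248/97.

P₁ = 1175/97, P₂ = 1248/97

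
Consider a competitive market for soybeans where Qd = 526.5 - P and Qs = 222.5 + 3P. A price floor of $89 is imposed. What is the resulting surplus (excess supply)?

Equilibrium price would be P* = 76, so the floor at 89 binds.
At P = 89: Qd = 437.5, Qs = 489.5.
Surplus = 489.5 − 437.5 = 52.

Surplus = 52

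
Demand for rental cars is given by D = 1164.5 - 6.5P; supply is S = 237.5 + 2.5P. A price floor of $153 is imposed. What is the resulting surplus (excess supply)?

Equilibrium price would be P* = 103, so the floor at 153 binds.
At P = 153: D = 170, S = 620.
Surplus = 620 − 170 = 450.

Surplus = 450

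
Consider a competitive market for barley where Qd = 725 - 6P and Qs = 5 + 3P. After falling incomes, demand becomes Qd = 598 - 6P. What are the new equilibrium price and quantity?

Original equilibrium: P* = 80, Q* = 245.
New equilibrium: 598 - 6P = 5 + 3P, so 593 = 9P and P' = 593/9; Q' = 598 − 6(593/9) = 608/3.

P' = 593/9, Q' = 608/3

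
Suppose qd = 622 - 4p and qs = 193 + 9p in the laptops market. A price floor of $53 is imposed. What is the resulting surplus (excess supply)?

Equilibrium price would be p* = 33, so the floor at 53 binds.
At p = 53: qd = 410, qs = 670.
Surplus = 670 − 410 = 260.

Surplus = 260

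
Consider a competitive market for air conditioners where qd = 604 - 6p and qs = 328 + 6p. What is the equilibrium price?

Set qd = qs: 604 - 6p = 328 + 6p.
276 = 12p, so p* = 23.
q* = 604 − 6(23) = 466.

p* = 23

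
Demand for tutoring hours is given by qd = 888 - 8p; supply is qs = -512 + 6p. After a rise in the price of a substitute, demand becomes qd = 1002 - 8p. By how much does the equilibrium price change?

Original equilibrium: p* = 100, q* = 88.
New equilibrium: 1002 - 8p = -512 + 6p, so 1514 = 14p and p' = 757/7; q' = 1002 − 8(757/7) = 958/7.
Change in price: 757/7 − 100 = 57/7.

Δp = 57/7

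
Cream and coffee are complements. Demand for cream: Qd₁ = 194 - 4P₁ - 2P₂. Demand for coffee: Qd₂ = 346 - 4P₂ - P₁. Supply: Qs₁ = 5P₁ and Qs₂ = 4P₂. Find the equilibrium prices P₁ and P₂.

Market 1: 194 - 4P₁ - 2P₂ = 5P₁ → 9P₁ + 2P₂ = 194.
Market 2: 8P₂ + P₁ = 346.
Eliminating P₂: 8×(1) − 2×(2) gives 70P₁ = 860, so P₁ = 86/7.
Back-substitute into (2): P₂ = (346 − 1×86/7) / 8 = 292/7.

P₁ = 86/7, P₂ = 292/7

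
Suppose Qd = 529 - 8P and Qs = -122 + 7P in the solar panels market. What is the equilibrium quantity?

Q* = 181.8

Set Qd = Qs: 529 - 8P = -122 + 7P.
651 = 15P, so P* = 43.4.
Q* = 529 − 8(43.4) = 181.8.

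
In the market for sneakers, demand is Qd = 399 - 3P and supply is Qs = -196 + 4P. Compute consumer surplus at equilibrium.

Consumer surplus = 3456

Equilibrium: 399 - 3P = -196 + 4P gives P* = 85, Q* = 144.
Demand choke price (Qd = 0): P = 133.
CS = ½(133 − 85)(144) = 3456.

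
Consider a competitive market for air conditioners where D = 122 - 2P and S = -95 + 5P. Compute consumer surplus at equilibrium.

Consumer surplus = 900

Equilibrium: 122 - 2P = -95 + 5P gives P* = 31, Q* = 60.
Demand choke price (D = 0): P = 61.
CS = ½(61 − 31)(60) = 900.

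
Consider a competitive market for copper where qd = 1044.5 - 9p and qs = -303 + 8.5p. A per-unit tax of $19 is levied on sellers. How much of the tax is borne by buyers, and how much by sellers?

Buyers bear 323/35, sellers bear 342/35

Pre-tax equilibrium: p* = 77, q* = 351.5.
Tax on sellers shifts supply to qs = -303 + 8.5(p − 19) = -464.5 + 8.5p.
1044.5 - 9p = -464.5 + 8.5p gives buyer price pb = 3018/35; sellers receive ps = 3018/35 − 19 = 2353/35.
New quantity: q = 1044.5 − 9(3018/35) = 18791/70.
Buyer burden = 3018/35 − 77 = 323/35; seller burden = 77 − 2353/35 = 342/35.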